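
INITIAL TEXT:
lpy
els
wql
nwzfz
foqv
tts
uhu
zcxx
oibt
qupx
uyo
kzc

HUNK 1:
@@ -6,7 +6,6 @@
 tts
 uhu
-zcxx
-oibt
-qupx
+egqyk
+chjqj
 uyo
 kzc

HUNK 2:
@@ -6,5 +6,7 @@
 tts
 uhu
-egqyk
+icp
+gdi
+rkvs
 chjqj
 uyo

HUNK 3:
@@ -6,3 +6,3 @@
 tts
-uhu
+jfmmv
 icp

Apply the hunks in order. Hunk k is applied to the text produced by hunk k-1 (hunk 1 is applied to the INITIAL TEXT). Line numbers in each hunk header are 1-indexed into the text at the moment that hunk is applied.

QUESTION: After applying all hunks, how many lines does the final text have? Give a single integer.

Answer: 13

Derivation:
Hunk 1: at line 6 remove [zcxx,oibt,qupx] add [egqyk,chjqj] -> 11 lines: lpy els wql nwzfz foqv tts uhu egqyk chjqj uyo kzc
Hunk 2: at line 6 remove [egqyk] add [icp,gdi,rkvs] -> 13 lines: lpy els wql nwzfz foqv tts uhu icp gdi rkvs chjqj uyo kzc
Hunk 3: at line 6 remove [uhu] add [jfmmv] -> 13 lines: lpy els wql nwzfz foqv tts jfmmv icp gdi rkvs chjqj uyo kzc
Final line count: 13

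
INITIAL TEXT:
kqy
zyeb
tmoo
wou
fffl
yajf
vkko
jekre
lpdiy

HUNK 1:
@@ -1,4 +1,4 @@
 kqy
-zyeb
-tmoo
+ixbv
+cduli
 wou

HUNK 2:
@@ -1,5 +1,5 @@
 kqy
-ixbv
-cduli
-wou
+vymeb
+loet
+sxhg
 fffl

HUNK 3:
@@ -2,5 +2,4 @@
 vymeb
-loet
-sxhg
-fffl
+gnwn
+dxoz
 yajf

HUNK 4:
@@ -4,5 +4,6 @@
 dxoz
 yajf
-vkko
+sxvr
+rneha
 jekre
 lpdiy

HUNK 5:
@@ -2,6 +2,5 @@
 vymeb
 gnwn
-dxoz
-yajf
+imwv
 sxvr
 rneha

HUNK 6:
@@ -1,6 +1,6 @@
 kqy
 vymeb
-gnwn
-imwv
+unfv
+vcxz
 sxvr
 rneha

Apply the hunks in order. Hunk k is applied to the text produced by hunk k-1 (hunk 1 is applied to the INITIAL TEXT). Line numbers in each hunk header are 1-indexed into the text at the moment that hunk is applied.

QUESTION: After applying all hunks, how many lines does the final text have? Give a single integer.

Answer: 8

Derivation:
Hunk 1: at line 1 remove [zyeb,tmoo] add [ixbv,cduli] -> 9 lines: kqy ixbv cduli wou fffl yajf vkko jekre lpdiy
Hunk 2: at line 1 remove [ixbv,cduli,wou] add [vymeb,loet,sxhg] -> 9 lines: kqy vymeb loet sxhg fffl yajf vkko jekre lpdiy
Hunk 3: at line 2 remove [loet,sxhg,fffl] add [gnwn,dxoz] -> 8 lines: kqy vymeb gnwn dxoz yajf vkko jekre lpdiy
Hunk 4: at line 4 remove [vkko] add [sxvr,rneha] -> 9 lines: kqy vymeb gnwn dxoz yajf sxvr rneha jekre lpdiy
Hunk 5: at line 2 remove [dxoz,yajf] add [imwv] -> 8 lines: kqy vymeb gnwn imwv sxvr rneha jekre lpdiy
Hunk 6: at line 1 remove [gnwn,imwv] add [unfv,vcxz] -> 8 lines: kqy vymeb unfv vcxz sxvr rneha jekre lpdiy
Final line count: 8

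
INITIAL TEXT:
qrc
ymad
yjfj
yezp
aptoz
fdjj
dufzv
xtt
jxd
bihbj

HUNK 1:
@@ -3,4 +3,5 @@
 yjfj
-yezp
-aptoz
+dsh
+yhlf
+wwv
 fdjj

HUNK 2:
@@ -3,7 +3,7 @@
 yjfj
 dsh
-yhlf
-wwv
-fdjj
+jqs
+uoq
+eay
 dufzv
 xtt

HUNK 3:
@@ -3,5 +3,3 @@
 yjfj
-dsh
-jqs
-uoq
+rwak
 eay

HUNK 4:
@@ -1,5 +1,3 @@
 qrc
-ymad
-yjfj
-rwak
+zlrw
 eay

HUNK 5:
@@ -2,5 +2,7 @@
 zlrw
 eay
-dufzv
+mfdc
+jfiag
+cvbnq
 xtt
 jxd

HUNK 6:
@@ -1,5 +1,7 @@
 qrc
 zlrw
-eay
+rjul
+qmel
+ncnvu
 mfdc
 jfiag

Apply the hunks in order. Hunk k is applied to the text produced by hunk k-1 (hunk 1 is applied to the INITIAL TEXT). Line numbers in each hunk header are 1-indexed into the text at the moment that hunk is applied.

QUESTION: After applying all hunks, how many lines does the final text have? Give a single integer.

Answer: 11

Derivation:
Hunk 1: at line 3 remove [yezp,aptoz] add [dsh,yhlf,wwv] -> 11 lines: qrc ymad yjfj dsh yhlf wwv fdjj dufzv xtt jxd bihbj
Hunk 2: at line 3 remove [yhlf,wwv,fdjj] add [jqs,uoq,eay] -> 11 lines: qrc ymad yjfj dsh jqs uoq eay dufzv xtt jxd bihbj
Hunk 3: at line 3 remove [dsh,jqs,uoq] add [rwak] -> 9 lines: qrc ymad yjfj rwak eay dufzv xtt jxd bihbj
Hunk 4: at line 1 remove [ymad,yjfj,rwak] add [zlrw] -> 7 lines: qrc zlrw eay dufzv xtt jxd bihbj
Hunk 5: at line 2 remove [dufzv] add [mfdc,jfiag,cvbnq] -> 9 lines: qrc zlrw eay mfdc jfiag cvbnq xtt jxd bihbj
Hunk 6: at line 1 remove [eay] add [rjul,qmel,ncnvu] -> 11 lines: qrc zlrw rjul qmel ncnvu mfdc jfiag cvbnq xtt jxd bihbj
Final line count: 11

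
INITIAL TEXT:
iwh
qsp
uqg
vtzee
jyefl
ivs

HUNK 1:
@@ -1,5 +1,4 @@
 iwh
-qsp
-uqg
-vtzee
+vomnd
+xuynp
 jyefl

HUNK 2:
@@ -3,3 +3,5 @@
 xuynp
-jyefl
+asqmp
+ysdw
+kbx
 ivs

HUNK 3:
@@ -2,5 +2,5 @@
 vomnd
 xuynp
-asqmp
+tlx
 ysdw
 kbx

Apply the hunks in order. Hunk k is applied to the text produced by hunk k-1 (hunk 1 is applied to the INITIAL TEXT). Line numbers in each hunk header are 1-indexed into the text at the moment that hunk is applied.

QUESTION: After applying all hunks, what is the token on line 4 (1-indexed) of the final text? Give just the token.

Answer: tlx

Derivation:
Hunk 1: at line 1 remove [qsp,uqg,vtzee] add [vomnd,xuynp] -> 5 lines: iwh vomnd xuynp jyefl ivs
Hunk 2: at line 3 remove [jyefl] add [asqmp,ysdw,kbx] -> 7 lines: iwh vomnd xuynp asqmp ysdw kbx ivs
Hunk 3: at line 2 remove [asqmp] add [tlx] -> 7 lines: iwh vomnd xuynp tlx ysdw kbx ivs
Final line 4: tlx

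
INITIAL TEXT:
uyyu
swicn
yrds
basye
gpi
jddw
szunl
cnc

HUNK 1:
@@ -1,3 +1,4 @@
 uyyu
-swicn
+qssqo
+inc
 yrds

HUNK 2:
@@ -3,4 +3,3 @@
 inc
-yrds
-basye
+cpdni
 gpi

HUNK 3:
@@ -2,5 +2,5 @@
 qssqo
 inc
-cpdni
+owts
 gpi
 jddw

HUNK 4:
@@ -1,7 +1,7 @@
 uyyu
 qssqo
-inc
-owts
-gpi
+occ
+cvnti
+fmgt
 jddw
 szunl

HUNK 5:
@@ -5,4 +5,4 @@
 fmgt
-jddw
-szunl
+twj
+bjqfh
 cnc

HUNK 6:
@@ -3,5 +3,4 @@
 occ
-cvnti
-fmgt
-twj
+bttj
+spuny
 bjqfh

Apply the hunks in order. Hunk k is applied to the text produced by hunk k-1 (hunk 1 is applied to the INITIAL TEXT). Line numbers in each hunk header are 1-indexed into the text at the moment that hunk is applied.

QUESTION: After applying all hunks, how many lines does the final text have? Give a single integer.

Answer: 7

Derivation:
Hunk 1: at line 1 remove [swicn] add [qssqo,inc] -> 9 lines: uyyu qssqo inc yrds basye gpi jddw szunl cnc
Hunk 2: at line 3 remove [yrds,basye] add [cpdni] -> 8 lines: uyyu qssqo inc cpdni gpi jddw szunl cnc
Hunk 3: at line 2 remove [cpdni] add [owts] -> 8 lines: uyyu qssqo inc owts gpi jddw szunl cnc
Hunk 4: at line 1 remove [inc,owts,gpi] add [occ,cvnti,fmgt] -> 8 lines: uyyu qssqo occ cvnti fmgt jddw szunl cnc
Hunk 5: at line 5 remove [jddw,szunl] add [twj,bjqfh] -> 8 lines: uyyu qssqo occ cvnti fmgt twj bjqfh cnc
Hunk 6: at line 3 remove [cvnti,fmgt,twj] add [bttj,spuny] -> 7 lines: uyyu qssqo occ bttj spuny bjqfh cnc
Final line count: 7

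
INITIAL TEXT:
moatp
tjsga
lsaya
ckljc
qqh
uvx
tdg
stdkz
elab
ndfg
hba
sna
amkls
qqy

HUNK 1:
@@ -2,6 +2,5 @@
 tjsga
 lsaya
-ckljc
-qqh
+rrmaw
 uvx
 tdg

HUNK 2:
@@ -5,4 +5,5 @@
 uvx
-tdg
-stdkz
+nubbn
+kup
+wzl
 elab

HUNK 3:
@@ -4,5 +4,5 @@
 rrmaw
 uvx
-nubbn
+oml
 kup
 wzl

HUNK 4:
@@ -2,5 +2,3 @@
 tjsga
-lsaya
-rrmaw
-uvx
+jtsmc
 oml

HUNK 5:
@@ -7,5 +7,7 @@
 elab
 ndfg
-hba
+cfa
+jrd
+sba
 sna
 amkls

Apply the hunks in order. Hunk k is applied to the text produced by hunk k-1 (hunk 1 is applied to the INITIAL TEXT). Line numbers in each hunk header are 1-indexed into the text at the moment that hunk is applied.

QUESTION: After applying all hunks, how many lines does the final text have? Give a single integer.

Answer: 14

Derivation:
Hunk 1: at line 2 remove [ckljc,qqh] add [rrmaw] -> 13 lines: moatp tjsga lsaya rrmaw uvx tdg stdkz elab ndfg hba sna amkls qqy
Hunk 2: at line 5 remove [tdg,stdkz] add [nubbn,kup,wzl] -> 14 lines: moatp tjsga lsaya rrmaw uvx nubbn kup wzl elab ndfg hba sna amkls qqy
Hunk 3: at line 4 remove [nubbn] add [oml] -> 14 lines: moatp tjsga lsaya rrmaw uvx oml kup wzl elab ndfg hba sna amkls qqy
Hunk 4: at line 2 remove [lsaya,rrmaw,uvx] add [jtsmc] -> 12 lines: moatp tjsga jtsmc oml kup wzl elab ndfg hba sna amkls qqy
Hunk 5: at line 7 remove [hba] add [cfa,jrd,sba] -> 14 lines: moatp tjsga jtsmc oml kup wzl elab ndfg cfa jrd sba sna amkls qqy
Final line count: 14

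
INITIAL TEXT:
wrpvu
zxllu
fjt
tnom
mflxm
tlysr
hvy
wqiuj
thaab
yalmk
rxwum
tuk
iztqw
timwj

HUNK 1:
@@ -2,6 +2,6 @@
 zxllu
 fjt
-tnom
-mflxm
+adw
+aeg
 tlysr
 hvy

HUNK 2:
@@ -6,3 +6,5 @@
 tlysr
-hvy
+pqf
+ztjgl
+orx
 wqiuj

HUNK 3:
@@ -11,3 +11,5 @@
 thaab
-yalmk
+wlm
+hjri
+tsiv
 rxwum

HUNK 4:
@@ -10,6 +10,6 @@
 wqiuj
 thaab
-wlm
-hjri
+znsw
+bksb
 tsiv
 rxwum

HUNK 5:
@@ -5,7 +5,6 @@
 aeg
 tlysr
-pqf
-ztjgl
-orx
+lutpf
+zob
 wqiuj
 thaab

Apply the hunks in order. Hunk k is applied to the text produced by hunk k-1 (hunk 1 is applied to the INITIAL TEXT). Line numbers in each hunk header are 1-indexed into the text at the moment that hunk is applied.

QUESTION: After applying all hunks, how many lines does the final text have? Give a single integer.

Answer: 17

Derivation:
Hunk 1: at line 2 remove [tnom,mflxm] add [adw,aeg] -> 14 lines: wrpvu zxllu fjt adw aeg tlysr hvy wqiuj thaab yalmk rxwum tuk iztqw timwj
Hunk 2: at line 6 remove [hvy] add [pqf,ztjgl,orx] -> 16 lines: wrpvu zxllu fjt adw aeg tlysr pqf ztjgl orx wqiuj thaab yalmk rxwum tuk iztqw timwj
Hunk 3: at line 11 remove [yalmk] add [wlm,hjri,tsiv] -> 18 lines: wrpvu zxllu fjt adw aeg tlysr pqf ztjgl orx wqiuj thaab wlm hjri tsiv rxwum tuk iztqw timwj
Hunk 4: at line 10 remove [wlm,hjri] add [znsw,bksb] -> 18 lines: wrpvu zxllu fjt adw aeg tlysr pqf ztjgl orx wqiuj thaab znsw bksb tsiv rxwum tuk iztqw timwj
Hunk 5: at line 5 remove [pqf,ztjgl,orx] add [lutpf,zob] -> 17 lines: wrpvu zxllu fjt adw aeg tlysr lutpf zob wqiuj thaab znsw bksb tsiv rxwum tuk iztqw timwj
Final line count: 17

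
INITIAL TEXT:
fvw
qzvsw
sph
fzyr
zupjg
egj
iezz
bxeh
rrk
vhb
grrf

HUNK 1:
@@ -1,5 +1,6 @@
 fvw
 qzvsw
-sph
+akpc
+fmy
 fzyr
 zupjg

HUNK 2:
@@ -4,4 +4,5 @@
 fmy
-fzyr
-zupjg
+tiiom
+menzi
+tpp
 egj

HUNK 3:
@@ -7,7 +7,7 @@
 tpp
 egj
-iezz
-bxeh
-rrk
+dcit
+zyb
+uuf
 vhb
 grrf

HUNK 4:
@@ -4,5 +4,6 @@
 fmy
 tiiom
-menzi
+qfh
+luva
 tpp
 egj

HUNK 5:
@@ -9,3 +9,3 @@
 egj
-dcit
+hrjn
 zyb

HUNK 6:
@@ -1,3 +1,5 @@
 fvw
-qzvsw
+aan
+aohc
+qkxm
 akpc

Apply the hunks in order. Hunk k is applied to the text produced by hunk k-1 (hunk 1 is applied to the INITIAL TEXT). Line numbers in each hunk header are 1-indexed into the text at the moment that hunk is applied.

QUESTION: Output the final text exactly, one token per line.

Hunk 1: at line 1 remove [sph] add [akpc,fmy] -> 12 lines: fvw qzvsw akpc fmy fzyr zupjg egj iezz bxeh rrk vhb grrf
Hunk 2: at line 4 remove [fzyr,zupjg] add [tiiom,menzi,tpp] -> 13 lines: fvw qzvsw akpc fmy tiiom menzi tpp egj iezz bxeh rrk vhb grrf
Hunk 3: at line 7 remove [iezz,bxeh,rrk] add [dcit,zyb,uuf] -> 13 lines: fvw qzvsw akpc fmy tiiom menzi tpp egj dcit zyb uuf vhb grrf
Hunk 4: at line 4 remove [menzi] add [qfh,luva] -> 14 lines: fvw qzvsw akpc fmy tiiom qfh luva tpp egj dcit zyb uuf vhb grrf
Hunk 5: at line 9 remove [dcit] add [hrjn] -> 14 lines: fvw qzvsw akpc fmy tiiom qfh luva tpp egj hrjn zyb uuf vhb grrf
Hunk 6: at line 1 remove [qzvsw] add [aan,aohc,qkxm] -> 16 lines: fvw aan aohc qkxm akpc fmy tiiom qfh luva tpp egj hrjn zyb uuf vhb grrf

Answer: fvw
aan
aohc
qkxm
akpc
fmy
tiiom
qfh
luva
tpp
egj
hrjn
zyb
uuf
vhb
grrf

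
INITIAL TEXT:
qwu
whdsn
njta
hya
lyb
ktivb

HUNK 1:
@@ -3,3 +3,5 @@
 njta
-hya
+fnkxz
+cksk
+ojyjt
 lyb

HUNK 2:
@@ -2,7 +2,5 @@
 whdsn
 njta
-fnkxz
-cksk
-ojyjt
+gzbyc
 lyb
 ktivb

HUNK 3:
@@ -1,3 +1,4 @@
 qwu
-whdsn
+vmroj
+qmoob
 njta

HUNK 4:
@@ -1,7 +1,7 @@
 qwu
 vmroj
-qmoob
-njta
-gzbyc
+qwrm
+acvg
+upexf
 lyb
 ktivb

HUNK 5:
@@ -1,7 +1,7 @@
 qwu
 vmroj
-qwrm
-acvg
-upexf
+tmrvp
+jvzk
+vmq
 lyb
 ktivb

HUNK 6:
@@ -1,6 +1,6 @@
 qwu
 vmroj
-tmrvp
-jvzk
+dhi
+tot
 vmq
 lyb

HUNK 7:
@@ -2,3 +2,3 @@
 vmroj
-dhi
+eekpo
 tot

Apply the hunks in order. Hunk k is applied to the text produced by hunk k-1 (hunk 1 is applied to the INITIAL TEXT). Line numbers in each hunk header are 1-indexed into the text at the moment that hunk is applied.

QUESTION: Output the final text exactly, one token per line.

Hunk 1: at line 3 remove [hya] add [fnkxz,cksk,ojyjt] -> 8 lines: qwu whdsn njta fnkxz cksk ojyjt lyb ktivb
Hunk 2: at line 2 remove [fnkxz,cksk,ojyjt] add [gzbyc] -> 6 lines: qwu whdsn njta gzbyc lyb ktivb
Hunk 3: at line 1 remove [whdsn] add [vmroj,qmoob] -> 7 lines: qwu vmroj qmoob njta gzbyc lyb ktivb
Hunk 4: at line 1 remove [qmoob,njta,gzbyc] add [qwrm,acvg,upexf] -> 7 lines: qwu vmroj qwrm acvg upexf lyb ktivb
Hunk 5: at line 1 remove [qwrm,acvg,upexf] add [tmrvp,jvzk,vmq] -> 7 lines: qwu vmroj tmrvp jvzk vmq lyb ktivb
Hunk 6: at line 1 remove [tmrvp,jvzk] add [dhi,tot] -> 7 lines: qwu vmroj dhi tot vmq lyb ktivb
Hunk 7: at line 2 remove [dhi] add [eekpo] -> 7 lines: qwu vmroj eekpo tot vmq lyb ktivb

Answer: qwu
vmroj
eekpo
tot
vmq
lyb
ktivb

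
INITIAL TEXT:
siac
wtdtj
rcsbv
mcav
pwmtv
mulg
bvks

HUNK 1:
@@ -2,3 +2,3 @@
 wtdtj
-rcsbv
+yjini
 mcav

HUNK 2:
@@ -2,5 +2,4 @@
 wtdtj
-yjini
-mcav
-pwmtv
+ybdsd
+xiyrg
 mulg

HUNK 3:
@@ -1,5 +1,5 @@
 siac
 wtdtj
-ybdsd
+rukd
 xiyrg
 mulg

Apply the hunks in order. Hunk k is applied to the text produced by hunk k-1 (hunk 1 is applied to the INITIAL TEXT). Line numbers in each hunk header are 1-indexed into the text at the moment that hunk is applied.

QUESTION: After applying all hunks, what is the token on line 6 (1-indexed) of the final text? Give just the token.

Hunk 1: at line 2 remove [rcsbv] add [yjini] -> 7 lines: siac wtdtj yjini mcav pwmtv mulg bvks
Hunk 2: at line 2 remove [yjini,mcav,pwmtv] add [ybdsd,xiyrg] -> 6 lines: siac wtdtj ybdsd xiyrg mulg bvks
Hunk 3: at line 1 remove [ybdsd] add [rukd] -> 6 lines: siac wtdtj rukd xiyrg mulg bvks
Final line 6: bvks

Answer: bvks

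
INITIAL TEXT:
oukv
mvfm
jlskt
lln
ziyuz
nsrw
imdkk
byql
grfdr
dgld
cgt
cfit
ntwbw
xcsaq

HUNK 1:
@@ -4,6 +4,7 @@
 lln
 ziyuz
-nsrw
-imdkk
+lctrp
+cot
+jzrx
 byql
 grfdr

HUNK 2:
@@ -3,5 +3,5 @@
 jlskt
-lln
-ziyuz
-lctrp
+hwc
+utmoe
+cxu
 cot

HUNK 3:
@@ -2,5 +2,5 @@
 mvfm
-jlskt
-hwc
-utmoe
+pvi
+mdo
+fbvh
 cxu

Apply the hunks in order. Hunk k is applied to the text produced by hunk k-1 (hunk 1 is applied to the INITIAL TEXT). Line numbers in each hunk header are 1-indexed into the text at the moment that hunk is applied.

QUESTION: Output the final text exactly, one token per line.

Hunk 1: at line 4 remove [nsrw,imdkk] add [lctrp,cot,jzrx] -> 15 lines: oukv mvfm jlskt lln ziyuz lctrp cot jzrx byql grfdr dgld cgt cfit ntwbw xcsaq
Hunk 2: at line 3 remove [lln,ziyuz,lctrp] add [hwc,utmoe,cxu] -> 15 lines: oukv mvfm jlskt hwc utmoe cxu cot jzrx byql grfdr dgld cgt cfit ntwbw xcsaq
Hunk 3: at line 2 remove [jlskt,hwc,utmoe] add [pvi,mdo,fbvh] -> 15 lines: oukv mvfm pvi mdo fbvh cxu cot jzrx byql grfdr dgld cgt cfit ntwbw xcsaq

Answer: oukv
mvfm
pvi
mdo
fbvh
cxu
cot
jzrx
byql
grfdr
dgld
cgt
cfit
ntwbw
xcsaq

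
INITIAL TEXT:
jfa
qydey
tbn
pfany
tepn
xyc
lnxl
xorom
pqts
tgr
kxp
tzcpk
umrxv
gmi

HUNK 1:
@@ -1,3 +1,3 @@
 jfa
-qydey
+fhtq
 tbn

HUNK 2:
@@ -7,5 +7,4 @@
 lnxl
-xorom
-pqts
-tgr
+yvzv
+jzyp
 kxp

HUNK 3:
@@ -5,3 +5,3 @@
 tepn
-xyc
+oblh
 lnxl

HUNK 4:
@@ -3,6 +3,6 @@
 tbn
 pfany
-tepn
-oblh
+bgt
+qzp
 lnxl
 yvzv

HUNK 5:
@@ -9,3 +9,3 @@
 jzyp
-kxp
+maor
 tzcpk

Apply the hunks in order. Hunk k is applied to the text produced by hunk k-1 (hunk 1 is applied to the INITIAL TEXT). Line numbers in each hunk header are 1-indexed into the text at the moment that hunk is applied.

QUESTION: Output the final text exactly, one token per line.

Hunk 1: at line 1 remove [qydey] add [fhtq] -> 14 lines: jfa fhtq tbn pfany tepn xyc lnxl xorom pqts tgr kxp tzcpk umrxv gmi
Hunk 2: at line 7 remove [xorom,pqts,tgr] add [yvzv,jzyp] -> 13 lines: jfa fhtq tbn pfany tepn xyc lnxl yvzv jzyp kxp tzcpk umrxv gmi
Hunk 3: at line 5 remove [xyc] add [oblh] -> 13 lines: jfa fhtq tbn pfany tepn oblh lnxl yvzv jzyp kxp tzcpk umrxv gmi
Hunk 4: at line 3 remove [tepn,oblh] add [bgt,qzp] -> 13 lines: jfa fhtq tbn pfany bgt qzp lnxl yvzv jzyp kxp tzcpk umrxv gmi
Hunk 5: at line 9 remove [kxp] add [maor] -> 13 lines: jfa fhtq tbn pfany bgt qzp lnxl yvzv jzyp maor tzcpk umrxv gmi

Answer: jfa
fhtq
tbn
pfany
bgt
qzp
lnxl
yvzv
jzyp
maor
tzcpk
umrxv
gmi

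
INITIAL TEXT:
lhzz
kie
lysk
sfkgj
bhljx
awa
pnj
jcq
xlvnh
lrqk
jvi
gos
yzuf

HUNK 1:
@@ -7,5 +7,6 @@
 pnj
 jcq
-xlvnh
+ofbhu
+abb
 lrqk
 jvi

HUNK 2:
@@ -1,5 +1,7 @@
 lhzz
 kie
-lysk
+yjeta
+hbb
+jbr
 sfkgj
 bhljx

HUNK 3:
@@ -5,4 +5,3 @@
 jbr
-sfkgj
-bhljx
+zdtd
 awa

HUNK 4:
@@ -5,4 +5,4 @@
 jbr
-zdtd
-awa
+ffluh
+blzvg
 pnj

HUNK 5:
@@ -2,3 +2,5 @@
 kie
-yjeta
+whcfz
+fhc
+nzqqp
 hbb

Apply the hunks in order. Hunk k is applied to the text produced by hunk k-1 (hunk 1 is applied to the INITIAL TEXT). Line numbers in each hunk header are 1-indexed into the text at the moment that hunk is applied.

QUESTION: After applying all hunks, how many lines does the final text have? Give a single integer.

Answer: 17

Derivation:
Hunk 1: at line 7 remove [xlvnh] add [ofbhu,abb] -> 14 lines: lhzz kie lysk sfkgj bhljx awa pnj jcq ofbhu abb lrqk jvi gos yzuf
Hunk 2: at line 1 remove [lysk] add [yjeta,hbb,jbr] -> 16 lines: lhzz kie yjeta hbb jbr sfkgj bhljx awa pnj jcq ofbhu abb lrqk jvi gos yzuf
Hunk 3: at line 5 remove [sfkgj,bhljx] add [zdtd] -> 15 lines: lhzz kie yjeta hbb jbr zdtd awa pnj jcq ofbhu abb lrqk jvi gos yzuf
Hunk 4: at line 5 remove [zdtd,awa] add [ffluh,blzvg] -> 15 lines: lhzz kie yjeta hbb jbr ffluh blzvg pnj jcq ofbhu abb lrqk jvi gos yzuf
Hunk 5: at line 2 remove [yjeta] add [whcfz,fhc,nzqqp] -> 17 lines: lhzz kie whcfz fhc nzqqp hbb jbr ffluh blzvg pnj jcq ofbhu abb lrqk jvi gos yzuf
Final line count: 17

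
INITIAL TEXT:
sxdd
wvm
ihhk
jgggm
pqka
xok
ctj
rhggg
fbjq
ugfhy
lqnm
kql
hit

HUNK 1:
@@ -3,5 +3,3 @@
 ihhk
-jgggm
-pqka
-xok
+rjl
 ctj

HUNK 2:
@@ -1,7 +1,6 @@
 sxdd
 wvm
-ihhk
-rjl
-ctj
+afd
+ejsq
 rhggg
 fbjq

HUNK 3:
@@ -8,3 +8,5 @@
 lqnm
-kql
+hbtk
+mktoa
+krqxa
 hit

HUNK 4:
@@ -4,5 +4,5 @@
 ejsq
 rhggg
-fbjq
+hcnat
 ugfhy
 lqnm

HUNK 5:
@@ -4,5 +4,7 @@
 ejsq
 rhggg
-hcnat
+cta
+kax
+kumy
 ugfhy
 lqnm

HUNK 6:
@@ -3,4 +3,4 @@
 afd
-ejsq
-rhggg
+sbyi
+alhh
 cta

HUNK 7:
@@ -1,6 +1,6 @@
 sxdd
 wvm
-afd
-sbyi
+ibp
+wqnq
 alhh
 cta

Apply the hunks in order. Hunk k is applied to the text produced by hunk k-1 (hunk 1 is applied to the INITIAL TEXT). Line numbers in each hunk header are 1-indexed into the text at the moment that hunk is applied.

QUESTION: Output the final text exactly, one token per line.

Answer: sxdd
wvm
ibp
wqnq
alhh
cta
kax
kumy
ugfhy
lqnm
hbtk
mktoa
krqxa
hit

Derivation:
Hunk 1: at line 3 remove [jgggm,pqka,xok] add [rjl] -> 11 lines: sxdd wvm ihhk rjl ctj rhggg fbjq ugfhy lqnm kql hit
Hunk 2: at line 1 remove [ihhk,rjl,ctj] add [afd,ejsq] -> 10 lines: sxdd wvm afd ejsq rhggg fbjq ugfhy lqnm kql hit
Hunk 3: at line 8 remove [kql] add [hbtk,mktoa,krqxa] -> 12 lines: sxdd wvm afd ejsq rhggg fbjq ugfhy lqnm hbtk mktoa krqxa hit
Hunk 4: at line 4 remove [fbjq] add [hcnat] -> 12 lines: sxdd wvm afd ejsq rhggg hcnat ugfhy lqnm hbtk mktoa krqxa hit
Hunk 5: at line 4 remove [hcnat] add [cta,kax,kumy] -> 14 lines: sxdd wvm afd ejsq rhggg cta kax kumy ugfhy lqnm hbtk mktoa krqxa hit
Hunk 6: at line 3 remove [ejsq,rhggg] add [sbyi,alhh] -> 14 lines: sxdd wvm afd sbyi alhh cta kax kumy ugfhy lqnm hbtk mktoa krqxa hit
Hunk 7: at line 1 remove [afd,sbyi] add [ibp,wqnq] -> 14 lines: sxdd wvm ibp wqnq alhh cta kax kumy ugfhy lqnm hbtk mktoa krqxa hit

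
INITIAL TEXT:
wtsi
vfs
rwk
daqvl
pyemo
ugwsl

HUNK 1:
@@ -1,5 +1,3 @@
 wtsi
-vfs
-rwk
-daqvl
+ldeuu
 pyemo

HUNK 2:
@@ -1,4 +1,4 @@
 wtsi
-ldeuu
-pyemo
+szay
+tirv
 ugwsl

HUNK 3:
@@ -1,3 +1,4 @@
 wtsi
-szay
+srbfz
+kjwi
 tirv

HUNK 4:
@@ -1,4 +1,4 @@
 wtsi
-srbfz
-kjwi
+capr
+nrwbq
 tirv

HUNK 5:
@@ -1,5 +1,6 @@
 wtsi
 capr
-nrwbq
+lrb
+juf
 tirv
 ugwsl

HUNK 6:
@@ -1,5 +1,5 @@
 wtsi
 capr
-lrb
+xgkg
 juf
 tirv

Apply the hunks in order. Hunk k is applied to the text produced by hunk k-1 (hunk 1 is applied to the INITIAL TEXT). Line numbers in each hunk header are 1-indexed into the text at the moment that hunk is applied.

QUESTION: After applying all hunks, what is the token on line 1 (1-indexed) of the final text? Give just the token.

Answer: wtsi

Derivation:
Hunk 1: at line 1 remove [vfs,rwk,daqvl] add [ldeuu] -> 4 lines: wtsi ldeuu pyemo ugwsl
Hunk 2: at line 1 remove [ldeuu,pyemo] add [szay,tirv] -> 4 lines: wtsi szay tirv ugwsl
Hunk 3: at line 1 remove [szay] add [srbfz,kjwi] -> 5 lines: wtsi srbfz kjwi tirv ugwsl
Hunk 4: at line 1 remove [srbfz,kjwi] add [capr,nrwbq] -> 5 lines: wtsi capr nrwbq tirv ugwsl
Hunk 5: at line 1 remove [nrwbq] add [lrb,juf] -> 6 lines: wtsi capr lrb juf tirv ugwsl
Hunk 6: at line 1 remove [lrb] add [xgkg] -> 6 lines: wtsi capr xgkg juf tirv ugwsl
Final line 1: wtsi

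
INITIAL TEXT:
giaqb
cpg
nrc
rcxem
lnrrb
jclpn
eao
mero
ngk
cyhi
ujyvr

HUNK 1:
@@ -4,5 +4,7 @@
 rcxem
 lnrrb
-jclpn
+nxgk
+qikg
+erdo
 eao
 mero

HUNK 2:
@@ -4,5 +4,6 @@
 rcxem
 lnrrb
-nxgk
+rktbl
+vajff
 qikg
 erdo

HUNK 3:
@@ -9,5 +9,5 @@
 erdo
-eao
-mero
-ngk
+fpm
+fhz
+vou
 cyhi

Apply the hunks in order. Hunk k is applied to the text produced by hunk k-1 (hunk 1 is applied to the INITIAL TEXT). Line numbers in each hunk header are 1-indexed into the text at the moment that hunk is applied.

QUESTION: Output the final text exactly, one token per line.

Answer: giaqb
cpg
nrc
rcxem
lnrrb
rktbl
vajff
qikg
erdo
fpm
fhz
vou
cyhi
ujyvr

Derivation:
Hunk 1: at line 4 remove [jclpn] add [nxgk,qikg,erdo] -> 13 lines: giaqb cpg nrc rcxem lnrrb nxgk qikg erdo eao mero ngk cyhi ujyvr
Hunk 2: at line 4 remove [nxgk] add [rktbl,vajff] -> 14 lines: giaqb cpg nrc rcxem lnrrb rktbl vajff qikg erdo eao mero ngk cyhi ujyvr
Hunk 3: at line 9 remove [eao,mero,ngk] add [fpm,fhz,vou] -> 14 lines: giaqb cpg nrc rcxem lnrrb rktbl vajff qikg erdo fpm fhz vou cyhi ujyvr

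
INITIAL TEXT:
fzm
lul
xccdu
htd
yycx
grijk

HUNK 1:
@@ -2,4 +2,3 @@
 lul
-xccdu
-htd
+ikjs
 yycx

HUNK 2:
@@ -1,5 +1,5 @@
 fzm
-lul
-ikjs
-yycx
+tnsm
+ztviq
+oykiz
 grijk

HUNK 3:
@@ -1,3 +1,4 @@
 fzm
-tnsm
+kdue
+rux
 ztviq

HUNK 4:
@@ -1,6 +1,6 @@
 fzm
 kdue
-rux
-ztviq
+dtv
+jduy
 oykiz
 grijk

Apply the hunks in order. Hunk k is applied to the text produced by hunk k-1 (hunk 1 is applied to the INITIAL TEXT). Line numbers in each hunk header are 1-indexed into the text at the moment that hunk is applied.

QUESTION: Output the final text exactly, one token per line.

Hunk 1: at line 2 remove [xccdu,htd] add [ikjs] -> 5 lines: fzm lul ikjs yycx grijk
Hunk 2: at line 1 remove [lul,ikjs,yycx] add [tnsm,ztviq,oykiz] -> 5 lines: fzm tnsm ztviq oykiz grijk
Hunk 3: at line 1 remove [tnsm] add [kdue,rux] -> 6 lines: fzm kdue rux ztviq oykiz grijk
Hunk 4: at line 1 remove [rux,ztviq] add [dtv,jduy] -> 6 lines: fzm kdue dtv jduy oykiz grijk

Answer: fzm
kdue
dtv
jduy
oykiz
grijk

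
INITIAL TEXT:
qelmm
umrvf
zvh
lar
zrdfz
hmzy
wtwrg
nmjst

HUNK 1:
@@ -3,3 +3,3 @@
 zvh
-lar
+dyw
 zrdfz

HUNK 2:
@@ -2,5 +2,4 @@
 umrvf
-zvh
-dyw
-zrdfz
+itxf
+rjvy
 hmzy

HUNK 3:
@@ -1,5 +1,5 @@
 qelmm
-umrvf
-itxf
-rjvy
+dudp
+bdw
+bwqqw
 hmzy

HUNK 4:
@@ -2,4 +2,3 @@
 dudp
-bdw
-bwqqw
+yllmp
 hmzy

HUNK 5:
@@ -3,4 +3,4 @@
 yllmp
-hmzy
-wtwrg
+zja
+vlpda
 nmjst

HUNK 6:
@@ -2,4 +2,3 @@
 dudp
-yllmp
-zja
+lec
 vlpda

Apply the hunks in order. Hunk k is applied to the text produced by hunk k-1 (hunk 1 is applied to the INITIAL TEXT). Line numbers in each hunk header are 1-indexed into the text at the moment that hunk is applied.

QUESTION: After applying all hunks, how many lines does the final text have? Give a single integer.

Answer: 5

Derivation:
Hunk 1: at line 3 remove [lar] add [dyw] -> 8 lines: qelmm umrvf zvh dyw zrdfz hmzy wtwrg nmjst
Hunk 2: at line 2 remove [zvh,dyw,zrdfz] add [itxf,rjvy] -> 7 lines: qelmm umrvf itxf rjvy hmzy wtwrg nmjst
Hunk 3: at line 1 remove [umrvf,itxf,rjvy] add [dudp,bdw,bwqqw] -> 7 lines: qelmm dudp bdw bwqqw hmzy wtwrg nmjst
Hunk 4: at line 2 remove [bdw,bwqqw] add [yllmp] -> 6 lines: qelmm dudp yllmp hmzy wtwrg nmjst
Hunk 5: at line 3 remove [hmzy,wtwrg] add [zja,vlpda] -> 6 lines: qelmm dudp yllmp zja vlpda nmjst
Hunk 6: at line 2 remove [yllmp,zja] add [lec] -> 5 lines: qelmm dudp lec vlpda nmjst
Final line count: 5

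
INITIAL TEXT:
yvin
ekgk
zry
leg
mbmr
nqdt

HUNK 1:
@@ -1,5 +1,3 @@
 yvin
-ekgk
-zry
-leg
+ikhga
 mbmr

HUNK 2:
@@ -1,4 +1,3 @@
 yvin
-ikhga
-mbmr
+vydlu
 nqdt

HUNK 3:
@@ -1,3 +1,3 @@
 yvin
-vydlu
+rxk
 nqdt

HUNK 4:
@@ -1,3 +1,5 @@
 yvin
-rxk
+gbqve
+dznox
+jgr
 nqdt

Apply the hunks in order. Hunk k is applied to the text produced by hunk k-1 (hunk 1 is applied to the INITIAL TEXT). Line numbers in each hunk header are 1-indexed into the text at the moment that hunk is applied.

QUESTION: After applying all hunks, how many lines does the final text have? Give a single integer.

Answer: 5

Derivation:
Hunk 1: at line 1 remove [ekgk,zry,leg] add [ikhga] -> 4 lines: yvin ikhga mbmr nqdt
Hunk 2: at line 1 remove [ikhga,mbmr] add [vydlu] -> 3 lines: yvin vydlu nqdt
Hunk 3: at line 1 remove [vydlu] add [rxk] -> 3 lines: yvin rxk nqdt
Hunk 4: at line 1 remove [rxk] add [gbqve,dznox,jgr] -> 5 lines: yvin gbqve dznox jgr nqdt
Final line count: 5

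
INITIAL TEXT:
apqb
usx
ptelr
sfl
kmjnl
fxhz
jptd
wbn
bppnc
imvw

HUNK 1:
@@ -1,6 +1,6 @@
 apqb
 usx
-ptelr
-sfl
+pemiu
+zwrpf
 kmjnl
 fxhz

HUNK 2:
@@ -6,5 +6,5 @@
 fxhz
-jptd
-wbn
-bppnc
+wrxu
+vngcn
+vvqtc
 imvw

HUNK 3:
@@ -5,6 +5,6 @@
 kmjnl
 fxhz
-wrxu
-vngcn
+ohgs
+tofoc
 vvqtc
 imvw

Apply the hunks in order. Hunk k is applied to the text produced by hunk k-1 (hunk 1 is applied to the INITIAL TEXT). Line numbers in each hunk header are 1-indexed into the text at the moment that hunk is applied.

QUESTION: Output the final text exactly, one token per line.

Answer: apqb
usx
pemiu
zwrpf
kmjnl
fxhz
ohgs
tofoc
vvqtc
imvw

Derivation:
Hunk 1: at line 1 remove [ptelr,sfl] add [pemiu,zwrpf] -> 10 lines: apqb usx pemiu zwrpf kmjnl fxhz jptd wbn bppnc imvw
Hunk 2: at line 6 remove [jptd,wbn,bppnc] add [wrxu,vngcn,vvqtc] -> 10 lines: apqb usx pemiu zwrpf kmjnl fxhz wrxu vngcn vvqtc imvw
Hunk 3: at line 5 remove [wrxu,vngcn] add [ohgs,tofoc] -> 10 lines: apqb usx pemiu zwrpf kmjnl fxhz ohgs tofoc vvqtc imvw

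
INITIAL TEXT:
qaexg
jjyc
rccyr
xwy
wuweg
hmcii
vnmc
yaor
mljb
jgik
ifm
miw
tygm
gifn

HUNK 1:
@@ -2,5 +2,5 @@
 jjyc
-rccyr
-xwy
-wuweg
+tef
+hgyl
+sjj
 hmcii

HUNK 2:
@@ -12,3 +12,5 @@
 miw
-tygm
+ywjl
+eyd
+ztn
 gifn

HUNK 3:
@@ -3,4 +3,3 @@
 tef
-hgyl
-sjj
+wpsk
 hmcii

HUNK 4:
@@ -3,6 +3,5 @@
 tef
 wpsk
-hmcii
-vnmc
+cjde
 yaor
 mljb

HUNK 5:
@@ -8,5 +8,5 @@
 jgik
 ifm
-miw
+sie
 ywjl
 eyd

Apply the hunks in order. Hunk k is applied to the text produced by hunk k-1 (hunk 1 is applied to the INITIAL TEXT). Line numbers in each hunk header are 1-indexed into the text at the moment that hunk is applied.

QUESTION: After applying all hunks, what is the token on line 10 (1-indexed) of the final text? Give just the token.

Answer: sie

Derivation:
Hunk 1: at line 2 remove [rccyr,xwy,wuweg] add [tef,hgyl,sjj] -> 14 lines: qaexg jjyc tef hgyl sjj hmcii vnmc yaor mljb jgik ifm miw tygm gifn
Hunk 2: at line 12 remove [tygm] add [ywjl,eyd,ztn] -> 16 lines: qaexg jjyc tef hgyl sjj hmcii vnmc yaor mljb jgik ifm miw ywjl eyd ztn gifn
Hunk 3: at line 3 remove [hgyl,sjj] add [wpsk] -> 15 lines: qaexg jjyc tef wpsk hmcii vnmc yaor mljb jgik ifm miw ywjl eyd ztn gifn
Hunk 4: at line 3 remove [hmcii,vnmc] add [cjde] -> 14 lines: qaexg jjyc tef wpsk cjde yaor mljb jgik ifm miw ywjl eyd ztn gifn
Hunk 5: at line 8 remove [miw] add [sie] -> 14 lines: qaexg jjyc tef wpsk cjde yaor mljb jgik ifm sie ywjl eyd ztn gifn
Final line 10: sie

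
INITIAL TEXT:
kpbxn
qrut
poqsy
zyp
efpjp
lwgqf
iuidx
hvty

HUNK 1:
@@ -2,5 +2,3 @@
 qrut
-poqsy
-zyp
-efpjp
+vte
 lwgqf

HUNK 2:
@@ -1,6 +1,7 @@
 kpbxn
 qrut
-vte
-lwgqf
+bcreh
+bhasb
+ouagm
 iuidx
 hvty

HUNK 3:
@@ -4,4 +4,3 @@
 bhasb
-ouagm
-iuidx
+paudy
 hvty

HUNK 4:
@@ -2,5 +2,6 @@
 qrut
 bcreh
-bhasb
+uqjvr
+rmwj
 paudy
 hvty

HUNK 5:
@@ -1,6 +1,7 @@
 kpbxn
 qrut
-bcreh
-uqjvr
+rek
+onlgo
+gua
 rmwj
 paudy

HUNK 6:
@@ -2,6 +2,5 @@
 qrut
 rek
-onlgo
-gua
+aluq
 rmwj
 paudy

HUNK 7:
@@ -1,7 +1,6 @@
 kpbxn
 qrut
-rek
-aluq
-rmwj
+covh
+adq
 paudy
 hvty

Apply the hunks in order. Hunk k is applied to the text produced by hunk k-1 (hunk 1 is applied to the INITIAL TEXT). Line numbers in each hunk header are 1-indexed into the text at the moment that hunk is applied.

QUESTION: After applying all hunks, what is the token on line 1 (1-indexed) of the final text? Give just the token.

Hunk 1: at line 2 remove [poqsy,zyp,efpjp] add [vte] -> 6 lines: kpbxn qrut vte lwgqf iuidx hvty
Hunk 2: at line 1 remove [vte,lwgqf] add [bcreh,bhasb,ouagm] -> 7 lines: kpbxn qrut bcreh bhasb ouagm iuidx hvty
Hunk 3: at line 4 remove [ouagm,iuidx] add [paudy] -> 6 lines: kpbxn qrut bcreh bhasb paudy hvty
Hunk 4: at line 2 remove [bhasb] add [uqjvr,rmwj] -> 7 lines: kpbxn qrut bcreh uqjvr rmwj paudy hvty
Hunk 5: at line 1 remove [bcreh,uqjvr] add [rek,onlgo,gua] -> 8 lines: kpbxn qrut rek onlgo gua rmwj paudy hvty
Hunk 6: at line 2 remove [onlgo,gua] add [aluq] -> 7 lines: kpbxn qrut rek aluq rmwj paudy hvty
Hunk 7: at line 1 remove [rek,aluq,rmwj] add [covh,adq] -> 6 lines: kpbxn qrut covh adq paudy hvty
Final line 1: kpbxn

Answer: kpbxn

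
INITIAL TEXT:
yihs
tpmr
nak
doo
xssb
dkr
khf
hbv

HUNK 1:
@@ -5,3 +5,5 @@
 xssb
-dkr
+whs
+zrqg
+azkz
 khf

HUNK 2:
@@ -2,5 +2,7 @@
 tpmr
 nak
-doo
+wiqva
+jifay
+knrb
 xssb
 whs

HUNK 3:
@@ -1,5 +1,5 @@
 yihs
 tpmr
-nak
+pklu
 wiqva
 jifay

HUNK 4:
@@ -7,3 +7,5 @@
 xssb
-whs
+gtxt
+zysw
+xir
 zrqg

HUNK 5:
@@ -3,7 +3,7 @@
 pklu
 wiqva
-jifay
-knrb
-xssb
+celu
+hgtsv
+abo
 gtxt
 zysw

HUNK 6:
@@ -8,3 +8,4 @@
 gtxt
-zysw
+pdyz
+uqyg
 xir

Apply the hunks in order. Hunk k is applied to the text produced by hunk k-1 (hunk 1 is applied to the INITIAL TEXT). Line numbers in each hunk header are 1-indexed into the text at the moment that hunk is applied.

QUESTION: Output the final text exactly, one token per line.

Hunk 1: at line 5 remove [dkr] add [whs,zrqg,azkz] -> 10 lines: yihs tpmr nak doo xssb whs zrqg azkz khf hbv
Hunk 2: at line 2 remove [doo] add [wiqva,jifay,knrb] -> 12 lines: yihs tpmr nak wiqva jifay knrb xssb whs zrqg azkz khf hbv
Hunk 3: at line 1 remove [nak] add [pklu] -> 12 lines: yihs tpmr pklu wiqva jifay knrb xssb whs zrqg azkz khf hbv
Hunk 4: at line 7 remove [whs] add [gtxt,zysw,xir] -> 14 lines: yihs tpmr pklu wiqva jifay knrb xssb gtxt zysw xir zrqg azkz khf hbv
Hunk 5: at line 3 remove [jifay,knrb,xssb] add [celu,hgtsv,abo] -> 14 lines: yihs tpmr pklu wiqva celu hgtsv abo gtxt zysw xir zrqg azkz khf hbv
Hunk 6: at line 8 remove [zysw] add [pdyz,uqyg] -> 15 lines: yihs tpmr pklu wiqva celu hgtsv abo gtxt pdyz uqyg xir zrqg azkz khf hbv

Answer: yihs
tpmr
pklu
wiqva
celu
hgtsv
abo
gtxt
pdyz
uqyg
xir
zrqg
azkz
khf
hbv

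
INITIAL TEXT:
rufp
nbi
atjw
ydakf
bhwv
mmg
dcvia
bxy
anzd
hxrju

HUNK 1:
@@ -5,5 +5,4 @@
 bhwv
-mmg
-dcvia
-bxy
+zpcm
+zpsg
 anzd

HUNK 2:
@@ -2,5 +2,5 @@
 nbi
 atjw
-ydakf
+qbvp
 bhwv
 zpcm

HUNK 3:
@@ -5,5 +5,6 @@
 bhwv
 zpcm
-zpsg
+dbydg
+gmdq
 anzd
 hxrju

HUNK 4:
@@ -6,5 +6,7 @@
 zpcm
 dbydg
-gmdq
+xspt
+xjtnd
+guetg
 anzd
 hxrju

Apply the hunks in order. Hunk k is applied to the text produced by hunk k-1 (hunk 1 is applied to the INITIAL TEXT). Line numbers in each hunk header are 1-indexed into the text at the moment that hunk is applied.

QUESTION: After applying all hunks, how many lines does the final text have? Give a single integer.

Answer: 12

Derivation:
Hunk 1: at line 5 remove [mmg,dcvia,bxy] add [zpcm,zpsg] -> 9 lines: rufp nbi atjw ydakf bhwv zpcm zpsg anzd hxrju
Hunk 2: at line 2 remove [ydakf] add [qbvp] -> 9 lines: rufp nbi atjw qbvp bhwv zpcm zpsg anzd hxrju
Hunk 3: at line 5 remove [zpsg] add [dbydg,gmdq] -> 10 lines: rufp nbi atjw qbvp bhwv zpcm dbydg gmdq anzd hxrju
Hunk 4: at line 6 remove [gmdq] add [xspt,xjtnd,guetg] -> 12 lines: rufp nbi atjw qbvp bhwv zpcm dbydg xspt xjtnd guetg anzd hxrju
Final line count: 12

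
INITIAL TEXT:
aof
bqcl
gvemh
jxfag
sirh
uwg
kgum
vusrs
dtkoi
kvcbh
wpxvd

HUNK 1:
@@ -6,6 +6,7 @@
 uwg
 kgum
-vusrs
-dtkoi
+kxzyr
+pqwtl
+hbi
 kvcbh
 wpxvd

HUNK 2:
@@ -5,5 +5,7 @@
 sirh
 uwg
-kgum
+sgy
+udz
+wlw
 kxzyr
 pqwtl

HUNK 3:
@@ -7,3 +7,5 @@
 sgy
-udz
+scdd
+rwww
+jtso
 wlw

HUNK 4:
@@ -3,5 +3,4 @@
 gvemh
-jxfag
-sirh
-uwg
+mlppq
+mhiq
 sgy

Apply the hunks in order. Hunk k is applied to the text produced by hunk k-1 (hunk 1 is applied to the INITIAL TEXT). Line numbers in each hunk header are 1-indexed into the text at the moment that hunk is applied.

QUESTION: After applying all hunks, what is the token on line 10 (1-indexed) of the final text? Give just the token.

Hunk 1: at line 6 remove [vusrs,dtkoi] add [kxzyr,pqwtl,hbi] -> 12 lines: aof bqcl gvemh jxfag sirh uwg kgum kxzyr pqwtl hbi kvcbh wpxvd
Hunk 2: at line 5 remove [kgum] add [sgy,udz,wlw] -> 14 lines: aof bqcl gvemh jxfag sirh uwg sgy udz wlw kxzyr pqwtl hbi kvcbh wpxvd
Hunk 3: at line 7 remove [udz] add [scdd,rwww,jtso] -> 16 lines: aof bqcl gvemh jxfag sirh uwg sgy scdd rwww jtso wlw kxzyr pqwtl hbi kvcbh wpxvd
Hunk 4: at line 3 remove [jxfag,sirh,uwg] add [mlppq,mhiq] -> 15 lines: aof bqcl gvemh mlppq mhiq sgy scdd rwww jtso wlw kxzyr pqwtl hbi kvcbh wpxvd
Final line 10: wlw

Answer: wlw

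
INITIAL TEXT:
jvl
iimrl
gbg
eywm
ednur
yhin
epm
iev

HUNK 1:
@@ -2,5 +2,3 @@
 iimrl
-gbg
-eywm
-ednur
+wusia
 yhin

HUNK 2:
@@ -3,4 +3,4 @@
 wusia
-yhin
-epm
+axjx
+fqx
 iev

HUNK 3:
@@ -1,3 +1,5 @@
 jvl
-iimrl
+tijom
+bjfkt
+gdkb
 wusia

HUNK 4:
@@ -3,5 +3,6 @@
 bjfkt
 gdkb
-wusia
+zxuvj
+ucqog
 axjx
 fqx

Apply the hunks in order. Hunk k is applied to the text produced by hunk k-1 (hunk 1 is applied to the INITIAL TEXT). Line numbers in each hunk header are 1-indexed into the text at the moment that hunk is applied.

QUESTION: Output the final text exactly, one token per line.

Hunk 1: at line 2 remove [gbg,eywm,ednur] add [wusia] -> 6 lines: jvl iimrl wusia yhin epm iev
Hunk 2: at line 3 remove [yhin,epm] add [axjx,fqx] -> 6 lines: jvl iimrl wusia axjx fqx iev
Hunk 3: at line 1 remove [iimrl] add [tijom,bjfkt,gdkb] -> 8 lines: jvl tijom bjfkt gdkb wusia axjx fqx iev
Hunk 4: at line 3 remove [wusia] add [zxuvj,ucqog] -> 9 lines: jvl tijom bjfkt gdkb zxuvj ucqog axjx fqx iev

Answer: jvl
tijom
bjfkt
gdkb
zxuvj
ucqog
axjx
fqx
iev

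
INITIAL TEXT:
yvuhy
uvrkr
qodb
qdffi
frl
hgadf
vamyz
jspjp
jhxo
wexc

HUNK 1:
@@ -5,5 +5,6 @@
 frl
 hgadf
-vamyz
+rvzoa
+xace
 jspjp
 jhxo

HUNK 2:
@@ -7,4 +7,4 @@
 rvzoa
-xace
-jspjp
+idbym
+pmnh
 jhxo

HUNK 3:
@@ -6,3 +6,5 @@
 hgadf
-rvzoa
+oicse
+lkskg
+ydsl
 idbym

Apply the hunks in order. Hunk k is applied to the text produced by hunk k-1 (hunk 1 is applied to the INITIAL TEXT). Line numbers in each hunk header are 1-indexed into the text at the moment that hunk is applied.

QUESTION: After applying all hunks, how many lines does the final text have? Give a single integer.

Answer: 13

Derivation:
Hunk 1: at line 5 remove [vamyz] add [rvzoa,xace] -> 11 lines: yvuhy uvrkr qodb qdffi frl hgadf rvzoa xace jspjp jhxo wexc
Hunk 2: at line 7 remove [xace,jspjp] add [idbym,pmnh] -> 11 lines: yvuhy uvrkr qodb qdffi frl hgadf rvzoa idbym pmnh jhxo wexc
Hunk 3: at line 6 remove [rvzoa] add [oicse,lkskg,ydsl] -> 13 lines: yvuhy uvrkr qodb qdffi frl hgadf oicse lkskg ydsl idbym pmnh jhxo wexc
Final line count: 13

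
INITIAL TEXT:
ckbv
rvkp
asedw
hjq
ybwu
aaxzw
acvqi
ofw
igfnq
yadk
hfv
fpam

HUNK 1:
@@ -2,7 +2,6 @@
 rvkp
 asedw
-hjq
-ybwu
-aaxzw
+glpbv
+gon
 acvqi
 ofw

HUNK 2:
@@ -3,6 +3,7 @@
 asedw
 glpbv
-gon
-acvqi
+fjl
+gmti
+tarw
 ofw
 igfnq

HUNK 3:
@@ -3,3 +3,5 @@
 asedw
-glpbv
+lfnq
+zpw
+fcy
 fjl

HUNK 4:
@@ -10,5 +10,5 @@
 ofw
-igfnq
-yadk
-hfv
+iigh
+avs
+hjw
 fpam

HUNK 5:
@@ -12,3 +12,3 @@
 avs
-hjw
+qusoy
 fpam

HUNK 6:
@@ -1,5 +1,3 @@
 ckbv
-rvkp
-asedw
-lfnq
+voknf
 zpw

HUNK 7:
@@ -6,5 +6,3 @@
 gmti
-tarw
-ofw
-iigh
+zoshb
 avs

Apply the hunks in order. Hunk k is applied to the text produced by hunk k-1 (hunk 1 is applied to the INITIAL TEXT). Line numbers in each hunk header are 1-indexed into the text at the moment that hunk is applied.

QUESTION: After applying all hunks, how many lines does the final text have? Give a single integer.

Answer: 10

Derivation:
Hunk 1: at line 2 remove [hjq,ybwu,aaxzw] add [glpbv,gon] -> 11 lines: ckbv rvkp asedw glpbv gon acvqi ofw igfnq yadk hfv fpam
Hunk 2: at line 3 remove [gon,acvqi] add [fjl,gmti,tarw] -> 12 lines: ckbv rvkp asedw glpbv fjl gmti tarw ofw igfnq yadk hfv fpam
Hunk 3: at line 3 remove [glpbv] add [lfnq,zpw,fcy] -> 14 lines: ckbv rvkp asedw lfnq zpw fcy fjl gmti tarw ofw igfnq yadk hfv fpam
Hunk 4: at line 10 remove [igfnq,yadk,hfv] add [iigh,avs,hjw] -> 14 lines: ckbv rvkp asedw lfnq zpw fcy fjl gmti tarw ofw iigh avs hjw fpam
Hunk 5: at line 12 remove [hjw] add [qusoy] -> 14 lines: ckbv rvkp asedw lfnq zpw fcy fjl gmti tarw ofw iigh avs qusoy fpam
Hunk 6: at line 1 remove [rvkp,asedw,lfnq] add [voknf] -> 12 lines: ckbv voknf zpw fcy fjl gmti tarw ofw iigh avs qusoy fpam
Hunk 7: at line 6 remove [tarw,ofw,iigh] add [zoshb] -> 10 lines: ckbv voknf zpw fcy fjl gmti zoshb avs qusoy fpam
Final line count: 10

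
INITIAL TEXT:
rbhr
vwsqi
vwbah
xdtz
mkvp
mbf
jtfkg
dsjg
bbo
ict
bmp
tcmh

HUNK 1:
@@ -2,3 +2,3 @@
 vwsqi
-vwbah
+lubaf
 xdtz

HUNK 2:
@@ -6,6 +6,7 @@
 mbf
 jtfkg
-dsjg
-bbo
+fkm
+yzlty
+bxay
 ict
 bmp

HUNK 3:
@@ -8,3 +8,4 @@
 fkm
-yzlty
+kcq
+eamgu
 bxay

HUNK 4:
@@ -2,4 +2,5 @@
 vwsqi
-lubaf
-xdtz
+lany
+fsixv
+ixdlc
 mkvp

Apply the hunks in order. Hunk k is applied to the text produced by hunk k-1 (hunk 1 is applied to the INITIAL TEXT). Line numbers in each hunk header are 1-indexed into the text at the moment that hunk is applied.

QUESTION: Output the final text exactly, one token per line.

Answer: rbhr
vwsqi
lany
fsixv
ixdlc
mkvp
mbf
jtfkg
fkm
kcq
eamgu
bxay
ict
bmp
tcmh

Derivation:
Hunk 1: at line 2 remove [vwbah] add [lubaf] -> 12 lines: rbhr vwsqi lubaf xdtz mkvp mbf jtfkg dsjg bbo ict bmp tcmh
Hunk 2: at line 6 remove [dsjg,bbo] add [fkm,yzlty,bxay] -> 13 lines: rbhr vwsqi lubaf xdtz mkvp mbf jtfkg fkm yzlty bxay ict bmp tcmh
Hunk 3: at line 8 remove [yzlty] add [kcq,eamgu] -> 14 lines: rbhr vwsqi lubaf xdtz mkvp mbf jtfkg fkm kcq eamgu bxay ict bmp tcmh
Hunk 4: at line 2 remove [lubaf,xdtz] add [lany,fsixv,ixdlc] -> 15 lines: rbhr vwsqi lany fsixv ixdlc mkvp mbf jtfkg fkm kcq eamgu bxay ict bmp tcmh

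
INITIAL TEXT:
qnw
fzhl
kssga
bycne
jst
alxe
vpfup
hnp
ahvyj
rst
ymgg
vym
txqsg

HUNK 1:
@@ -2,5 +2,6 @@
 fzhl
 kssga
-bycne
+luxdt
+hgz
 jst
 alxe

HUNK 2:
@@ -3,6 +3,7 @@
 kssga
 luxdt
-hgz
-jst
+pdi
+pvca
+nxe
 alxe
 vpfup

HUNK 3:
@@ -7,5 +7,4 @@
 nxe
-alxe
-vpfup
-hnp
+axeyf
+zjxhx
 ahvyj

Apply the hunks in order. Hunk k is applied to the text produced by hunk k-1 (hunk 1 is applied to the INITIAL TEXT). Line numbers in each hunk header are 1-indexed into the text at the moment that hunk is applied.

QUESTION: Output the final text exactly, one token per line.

Hunk 1: at line 2 remove [bycne] add [luxdt,hgz] -> 14 lines: qnw fzhl kssga luxdt hgz jst alxe vpfup hnp ahvyj rst ymgg vym txqsg
Hunk 2: at line 3 remove [hgz,jst] add [pdi,pvca,nxe] -> 15 lines: qnw fzhl kssga luxdt pdi pvca nxe alxe vpfup hnp ahvyj rst ymgg vym txqsg
Hunk 3: at line 7 remove [alxe,vpfup,hnp] add [axeyf,zjxhx] -> 14 lines: qnw fzhl kssga luxdt pdi pvca nxe axeyf zjxhx ahvyj rst ymgg vym txqsg

Answer: qnw
fzhl
kssga
luxdt
pdi
pvca
nxe
axeyf
zjxhx
ahvyj
rst
ymgg
vym
txqsg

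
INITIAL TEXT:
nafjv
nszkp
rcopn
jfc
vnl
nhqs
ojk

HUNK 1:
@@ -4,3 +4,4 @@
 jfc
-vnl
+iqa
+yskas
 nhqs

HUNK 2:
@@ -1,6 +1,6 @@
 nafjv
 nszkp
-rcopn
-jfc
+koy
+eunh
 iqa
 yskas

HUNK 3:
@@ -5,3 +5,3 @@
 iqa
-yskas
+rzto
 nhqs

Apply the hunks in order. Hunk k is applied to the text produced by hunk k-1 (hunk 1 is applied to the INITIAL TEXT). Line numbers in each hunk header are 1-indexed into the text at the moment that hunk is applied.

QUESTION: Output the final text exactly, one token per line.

Answer: nafjv
nszkp
koy
eunh
iqa
rzto
nhqs
ojk

Derivation:
Hunk 1: at line 4 remove [vnl] add [iqa,yskas] -> 8 lines: nafjv nszkp rcopn jfc iqa yskas nhqs ojk
Hunk 2: at line 1 remove [rcopn,jfc] add [koy,eunh] -> 8 lines: nafjv nszkp koy eunh iqa yskas nhqs ojk
Hunk 3: at line 5 remove [yskas] add [rzto] -> 8 lines: nafjv nszkp koy eunh iqa rzto nhqs ojk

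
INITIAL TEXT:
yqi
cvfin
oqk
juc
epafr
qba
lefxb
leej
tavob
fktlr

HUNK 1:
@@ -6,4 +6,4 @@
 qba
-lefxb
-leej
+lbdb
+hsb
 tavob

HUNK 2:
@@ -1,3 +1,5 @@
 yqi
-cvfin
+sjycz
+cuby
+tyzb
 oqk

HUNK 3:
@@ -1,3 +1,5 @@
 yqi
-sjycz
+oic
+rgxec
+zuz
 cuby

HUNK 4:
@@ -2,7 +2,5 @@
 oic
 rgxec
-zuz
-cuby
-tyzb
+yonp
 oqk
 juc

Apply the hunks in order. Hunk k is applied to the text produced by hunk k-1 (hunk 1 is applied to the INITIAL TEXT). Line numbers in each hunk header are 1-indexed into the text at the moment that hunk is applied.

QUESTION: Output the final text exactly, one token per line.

Hunk 1: at line 6 remove [lefxb,leej] add [lbdb,hsb] -> 10 lines: yqi cvfin oqk juc epafr qba lbdb hsb tavob fktlr
Hunk 2: at line 1 remove [cvfin] add [sjycz,cuby,tyzb] -> 12 lines: yqi sjycz cuby tyzb oqk juc epafr qba lbdb hsb tavob fktlr
Hunk 3: at line 1 remove [sjycz] add [oic,rgxec,zuz] -> 14 lines: yqi oic rgxec zuz cuby tyzb oqk juc epafr qba lbdb hsb tavob fktlr
Hunk 4: at line 2 remove [zuz,cuby,tyzb] add [yonp] -> 12 lines: yqi oic rgxec yonp oqk juc epafr qba lbdb hsb tavob fktlr

Answer: yqi
oic
rgxec
yonp
oqk
juc
epafr
qba
lbdb
hsb
tavob
fktlr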